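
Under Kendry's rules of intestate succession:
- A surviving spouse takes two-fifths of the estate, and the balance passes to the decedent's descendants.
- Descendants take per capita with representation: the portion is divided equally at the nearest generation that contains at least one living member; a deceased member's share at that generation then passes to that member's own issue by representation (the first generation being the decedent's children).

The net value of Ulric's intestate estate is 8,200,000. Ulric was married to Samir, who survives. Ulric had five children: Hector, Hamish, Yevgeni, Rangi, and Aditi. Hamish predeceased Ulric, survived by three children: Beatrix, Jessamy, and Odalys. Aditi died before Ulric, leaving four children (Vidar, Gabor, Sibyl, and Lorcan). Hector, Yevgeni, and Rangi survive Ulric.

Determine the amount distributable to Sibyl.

Sibyl receives 246,000.

Samir takes two-fifths of 8,200,000 = 3,280,000. The remaining 4,920,000 passes to the descendants.
The descendants' portion (4,920,000) is divided into 5 shares of 984,000: Hector, Yevgeni, and Rangi each take 984,000; Hamish's 984,000 share passes to Hamish's issue; Aditi's 984,000 share passes to Aditi's issue.
Hamish's share (984,000) is divided into 3 shares of 328,000: Beatrix, Jessamy, and Odalys each take 328,000.
Aditi's share (984,000) is divided into 4 shares of 246,000: Vidar, Gabor, Sibyl, and Lorcan each take 246,000.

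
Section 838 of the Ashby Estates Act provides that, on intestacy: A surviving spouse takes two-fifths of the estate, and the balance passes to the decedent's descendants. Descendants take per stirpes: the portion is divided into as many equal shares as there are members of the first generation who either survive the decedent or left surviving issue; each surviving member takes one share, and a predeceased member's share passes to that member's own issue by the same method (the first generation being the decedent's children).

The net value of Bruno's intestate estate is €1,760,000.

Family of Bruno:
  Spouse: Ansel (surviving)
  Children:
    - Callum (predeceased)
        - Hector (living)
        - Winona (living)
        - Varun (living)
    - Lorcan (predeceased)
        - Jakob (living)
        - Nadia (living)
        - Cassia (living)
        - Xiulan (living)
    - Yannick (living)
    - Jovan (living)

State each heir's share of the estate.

Ansel: €704,000; Hector: €88,000; Winona: €88,000; Varun: €88,000; Jakob: €66,000; Nadia: €66,000; Cassia: €66,000; Xiulan: €66,000; Yannick: €264,000; Jovan: €264,000

Ansel takes two-fifths of €1,760,000 = €704,000. The remaining €1,056,000 passes to the descendants.
The descendants' portion (€1,056,000) is divided into 4 shares of €264,000: Yannick and Jovan each take €264,000; Callum's €264,000 share passes to Callum's issue; Lorcan's €264,000 share passes to Lorcan's issue.
Callum's share (€264,000) is divided into 3 shares of €88,000: Hector, Winona, and Varun each take €88,000.
Lorcan's share (€264,000) is divided into 4 shares of €66,000: Jakob, Nadia, Cassia, and Xiulan each take €66,000.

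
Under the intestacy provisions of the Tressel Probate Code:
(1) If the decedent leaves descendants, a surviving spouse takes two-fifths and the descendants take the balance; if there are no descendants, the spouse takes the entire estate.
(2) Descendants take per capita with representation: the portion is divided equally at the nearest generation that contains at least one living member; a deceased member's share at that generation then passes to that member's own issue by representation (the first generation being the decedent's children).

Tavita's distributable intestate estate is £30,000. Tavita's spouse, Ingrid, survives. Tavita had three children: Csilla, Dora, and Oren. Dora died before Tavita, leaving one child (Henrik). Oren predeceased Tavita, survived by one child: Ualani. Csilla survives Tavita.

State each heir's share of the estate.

Ingrid takes two-fifths of £30,000 = £12,000. The remaining £18,000 passes to the descendants.
The descendants' portion (£18,000) is divided into 3 shares of £6,000: Csilla takes £6,000; Dora's £6,000 share passes to Dora's issue; Oren's £6,000 share passes to Oren's issue.
Dora's share (£6,000) passes entirely to Henrik.
Oren's share (£6,000) passes entirely to Ualani.

Ingrid: £12,000; Csilla: £6,000; Henrik: £6,000; Ualani: £6,000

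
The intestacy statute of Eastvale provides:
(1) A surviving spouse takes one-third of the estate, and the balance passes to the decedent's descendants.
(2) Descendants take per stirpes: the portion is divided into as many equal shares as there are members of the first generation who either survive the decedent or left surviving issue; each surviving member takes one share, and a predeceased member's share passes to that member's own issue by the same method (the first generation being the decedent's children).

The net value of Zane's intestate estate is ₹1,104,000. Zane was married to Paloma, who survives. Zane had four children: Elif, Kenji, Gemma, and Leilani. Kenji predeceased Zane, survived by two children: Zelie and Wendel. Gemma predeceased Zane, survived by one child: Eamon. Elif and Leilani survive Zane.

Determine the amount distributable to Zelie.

Zelie receives ₹92,000.

Paloma takes one-third of ₹1,104,000 = ₹368,000. The remaining ₹736,000 passes to the descendants.
The descendants' portion (₹736,000) is divided into 4 shares of ₹184,000: Elif and Leilani each take ₹184,000; Kenji's ₹184,000 share passes to Kenji's issue; Gemma's ₹184,000 share passes to Gemma's issue.
Kenji's share (₹184,000) is divided into 2 shares of ₹92,000: Zelie and Wendel each take ₹92,000.
Gemma's share (₹184,000) passes entirely to Eamon.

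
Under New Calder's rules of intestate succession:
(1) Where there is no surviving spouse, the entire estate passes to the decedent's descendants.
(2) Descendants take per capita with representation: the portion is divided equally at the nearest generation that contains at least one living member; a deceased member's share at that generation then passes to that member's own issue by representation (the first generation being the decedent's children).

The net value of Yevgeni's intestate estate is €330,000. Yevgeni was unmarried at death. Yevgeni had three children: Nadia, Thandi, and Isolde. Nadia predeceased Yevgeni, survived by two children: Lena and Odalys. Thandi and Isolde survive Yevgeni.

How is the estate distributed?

Lena: €55,000; Odalys: €55,000; Thandi: €110,000; Isolde: €110,000

The entire €330,000 passes to the descendants.
That amount (€330,000) is divided into 3 shares of €110,000: Thandi and Isolde each take €110,000; Nadia's €110,000 share passes to Nadia's issue.
Nadia's share (€110,000) is divided into 2 shares of €55,000: Lena and Odalys each take €55,000.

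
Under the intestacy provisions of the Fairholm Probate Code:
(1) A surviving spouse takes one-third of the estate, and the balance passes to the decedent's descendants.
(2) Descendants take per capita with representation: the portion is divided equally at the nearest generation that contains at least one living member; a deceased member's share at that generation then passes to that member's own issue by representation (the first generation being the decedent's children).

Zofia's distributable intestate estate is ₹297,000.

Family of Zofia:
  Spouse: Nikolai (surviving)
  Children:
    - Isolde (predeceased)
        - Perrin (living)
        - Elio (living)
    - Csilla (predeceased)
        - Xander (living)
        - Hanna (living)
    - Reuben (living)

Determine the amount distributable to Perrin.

Perrin receives ₹33,000.

Nikolai takes one-third of ₹297,000 = ₹99,000. The remaining ₹198,000 passes to the descendants.
The descendants' portion (₹198,000) is divided into 3 shares of ₹66,000: Reuben takes ₹66,000; Isolde's ₹66,000 share passes to Isolde's issue; Csilla's ₹66,000 share passes to Csilla's issue.
Isolde's share (₹66,000) is divided into 2 shares of ₹33,000: Perrin and Elio each take ₹33,000.
Csilla's share (₹66,000) is divided into 2 shares of ₹33,000: Xander and Hanna each take ₹33,000.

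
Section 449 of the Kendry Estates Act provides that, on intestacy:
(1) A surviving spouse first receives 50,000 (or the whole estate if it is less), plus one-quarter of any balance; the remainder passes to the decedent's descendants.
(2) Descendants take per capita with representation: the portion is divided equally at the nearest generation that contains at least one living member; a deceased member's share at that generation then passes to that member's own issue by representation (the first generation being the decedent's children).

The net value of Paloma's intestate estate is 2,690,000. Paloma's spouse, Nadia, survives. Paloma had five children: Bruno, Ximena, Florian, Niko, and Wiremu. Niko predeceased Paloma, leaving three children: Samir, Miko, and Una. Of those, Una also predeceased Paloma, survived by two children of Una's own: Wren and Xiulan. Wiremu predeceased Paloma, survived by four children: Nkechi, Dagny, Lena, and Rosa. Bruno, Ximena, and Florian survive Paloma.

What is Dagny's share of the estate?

Dagny receives 99,000.

Nadia first takes 50,000, leaving a balance of 2,640,000. Nadia then takes one-quarter of the balance (660,000), for a total of 710,000. The remaining 1,980,000 passes to the descendants.
The descendants' portion (1,980,000) is divided into 5 shares of 396,000: Bruno, Ximena, and Florian each take 396,000; Niko's 396,000 share passes to Niko's issue; Wiremu's 396,000 share passes to Wiremu's issue.
Niko's share (396,000) is divided into 3 shares of 132,000: Samir and Miko each take 132,000; Una's 132,000 share passes to Una's issue.
Una's share (132,000) is divided into 2 shares of 66,000: Wren and Xiulan each take 66,000.
Wiremu's share (396,000) is divided into 4 shares of 99,000: Nkechi, Dagny, Lena, and Rosa each take 99,000.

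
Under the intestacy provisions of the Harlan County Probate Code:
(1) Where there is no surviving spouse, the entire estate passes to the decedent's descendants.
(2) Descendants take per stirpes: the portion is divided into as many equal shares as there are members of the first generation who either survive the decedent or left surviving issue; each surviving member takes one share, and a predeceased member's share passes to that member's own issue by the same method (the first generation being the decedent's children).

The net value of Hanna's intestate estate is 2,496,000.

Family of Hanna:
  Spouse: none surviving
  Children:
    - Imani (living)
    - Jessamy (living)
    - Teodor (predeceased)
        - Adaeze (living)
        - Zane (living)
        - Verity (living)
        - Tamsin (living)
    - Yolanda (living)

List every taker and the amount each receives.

Imani: 624,000; Jessamy: 624,000; Adaeze: 156,000; Zane: 156,000; Verity: 156,000; Tamsin: 156,000; Yolanda: 624,000

The entire 2,496,000 passes to the descendants.
That amount (2,496,000) is divided into 4 shares of 624,000: Imani, Jessamy, and Yolanda each take 624,000; Teodor's 624,000 share passes to Teodor's issue.
Teodor's share (624,000) is divided into 4 shares of 156,000: Adaeze, Zane, Verity, and Tamsin each take 156,000.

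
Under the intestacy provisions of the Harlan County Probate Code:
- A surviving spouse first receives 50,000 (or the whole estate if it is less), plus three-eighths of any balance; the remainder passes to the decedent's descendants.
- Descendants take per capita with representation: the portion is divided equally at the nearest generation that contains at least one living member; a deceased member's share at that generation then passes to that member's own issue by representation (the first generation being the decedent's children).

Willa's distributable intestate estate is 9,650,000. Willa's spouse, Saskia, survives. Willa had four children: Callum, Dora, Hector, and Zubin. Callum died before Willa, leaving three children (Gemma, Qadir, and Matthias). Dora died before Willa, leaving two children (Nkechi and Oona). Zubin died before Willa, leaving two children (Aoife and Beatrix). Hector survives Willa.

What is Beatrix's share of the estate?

Saskia first takes 50,000, leaving a balance of 9,600,000. Saskia then takes three-eighths of the balance (3,600,000), for a total of 3,650,000. The remaining 6,000,000 passes to the descendants.
The descendants' portion (6,000,000) is divided into 4 shares of 1,500,000: Hector takes 1,500,000; Callum's 1,500,000 share passes to Callum's issue; Dora's 1,500,000 share passes to Dora's issue; Zubin's 1,500,000 share passes to Zubin's issue.
Callum's share (1,500,000) is divided into 3 shares of 500,000: Gemma, Qadir, and Matthias each take 500,000.
Dora's share (1,500,000) is divided into 2 shares of 750,000: Nkechi and Oona each take 750,000.
Zubin's share (1,500,000) is divided into 2 shares of 750,000: Aoife and Beatrix each take 750,000.

Beatrix receives 750,000.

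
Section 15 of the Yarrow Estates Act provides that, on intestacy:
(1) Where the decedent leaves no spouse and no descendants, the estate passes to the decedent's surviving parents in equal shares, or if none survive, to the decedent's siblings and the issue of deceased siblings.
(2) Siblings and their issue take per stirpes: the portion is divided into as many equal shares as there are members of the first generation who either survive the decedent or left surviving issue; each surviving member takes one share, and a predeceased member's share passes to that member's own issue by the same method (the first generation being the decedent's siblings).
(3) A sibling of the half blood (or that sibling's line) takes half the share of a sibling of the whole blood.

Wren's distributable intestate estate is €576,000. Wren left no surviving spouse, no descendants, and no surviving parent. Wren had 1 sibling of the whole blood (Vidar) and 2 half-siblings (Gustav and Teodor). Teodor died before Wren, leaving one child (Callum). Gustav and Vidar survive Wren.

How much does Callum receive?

The entire €576,000 passes to the siblings and their issue.
Counting each half-blood sibling's line as half a unit, there are 2 units in €576,000, so one unit is €288,000. Whole-blood lines (Vidar) take €288,000 each; half-blood lines (Gustav and Teodor) take €144,000 each.
Teodor's share (€144,000) passes entirely to Callum.

Callum receives €144,000.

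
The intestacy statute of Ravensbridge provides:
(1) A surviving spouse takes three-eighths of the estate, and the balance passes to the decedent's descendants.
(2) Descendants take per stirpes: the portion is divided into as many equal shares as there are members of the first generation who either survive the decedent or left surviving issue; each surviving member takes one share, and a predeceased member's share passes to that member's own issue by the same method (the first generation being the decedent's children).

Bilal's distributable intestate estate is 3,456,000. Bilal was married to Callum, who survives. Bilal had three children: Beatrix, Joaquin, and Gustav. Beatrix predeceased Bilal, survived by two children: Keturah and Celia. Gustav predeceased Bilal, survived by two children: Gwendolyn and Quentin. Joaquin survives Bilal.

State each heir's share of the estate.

Callum takes three-eighths of 3,456,000 = 1,296,000. The remaining 2,160,000 passes to the descendants.
The descendants' portion (2,160,000) is divided into 3 shares of 720,000: Joaquin takes 720,000; Beatrix's 720,000 share passes to Beatrix's issue; Gustav's 720,000 share passes to Gustav's issue.
Beatrix's share (720,000) is divided into 2 shares of 360,000: Keturah and Celia each take 360,000.
Gustav's share (720,000) is divided into 2 shares of 360,000: Gwendolyn and Quentin each take 360,000.

Callum: 1,296,000; Keturah: 360,000; Celia: 360,000; Joaquin: 720,000; Gwendolyn: 360,000; Quentin: 360,000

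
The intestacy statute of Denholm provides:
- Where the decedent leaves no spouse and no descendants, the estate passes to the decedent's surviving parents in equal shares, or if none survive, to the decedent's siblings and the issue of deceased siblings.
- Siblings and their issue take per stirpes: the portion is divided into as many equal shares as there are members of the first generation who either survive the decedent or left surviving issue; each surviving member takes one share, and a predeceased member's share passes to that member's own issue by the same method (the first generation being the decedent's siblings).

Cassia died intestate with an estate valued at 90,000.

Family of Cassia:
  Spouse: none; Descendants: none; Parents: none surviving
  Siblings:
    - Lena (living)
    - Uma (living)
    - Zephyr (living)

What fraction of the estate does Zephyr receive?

The entire 90,000 passes to the siblings and their issue.
That amount (90,000) is divided into 3 shares of 30,000: Lena, Uma, and Zephyr each take 30,000.

Zephyr receives 1/3 of the estate.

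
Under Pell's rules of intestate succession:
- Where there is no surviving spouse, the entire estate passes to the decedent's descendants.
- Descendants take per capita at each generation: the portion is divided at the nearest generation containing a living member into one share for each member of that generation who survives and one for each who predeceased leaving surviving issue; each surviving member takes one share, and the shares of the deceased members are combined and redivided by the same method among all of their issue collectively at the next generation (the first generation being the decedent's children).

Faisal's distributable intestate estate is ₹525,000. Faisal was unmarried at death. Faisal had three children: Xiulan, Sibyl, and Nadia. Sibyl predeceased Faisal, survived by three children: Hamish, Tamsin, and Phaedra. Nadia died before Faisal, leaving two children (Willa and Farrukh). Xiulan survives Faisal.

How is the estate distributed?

The entire ₹525,000 passes to the descendants.
That amount (₹525,000) is divided at the children's generation into 3 shares of ₹175,000. Xiulan takes ₹175,000. The 2 shares of the deceased (Sibyl and Nadia) are combined into a pool of ₹350,000.
That pool (₹350,000) is divided at the grandchildren's generation equally among Hamish, Tamsin, Phaedra, Willa, and Farrukh: ₹70,000 each.

Xiulan: ₹175,000; Hamish: ₹70,000; Tamsin: ₹70,000; Phaedra: ₹70,000; Willa: ₹70,000; Farrukh: ₹70,000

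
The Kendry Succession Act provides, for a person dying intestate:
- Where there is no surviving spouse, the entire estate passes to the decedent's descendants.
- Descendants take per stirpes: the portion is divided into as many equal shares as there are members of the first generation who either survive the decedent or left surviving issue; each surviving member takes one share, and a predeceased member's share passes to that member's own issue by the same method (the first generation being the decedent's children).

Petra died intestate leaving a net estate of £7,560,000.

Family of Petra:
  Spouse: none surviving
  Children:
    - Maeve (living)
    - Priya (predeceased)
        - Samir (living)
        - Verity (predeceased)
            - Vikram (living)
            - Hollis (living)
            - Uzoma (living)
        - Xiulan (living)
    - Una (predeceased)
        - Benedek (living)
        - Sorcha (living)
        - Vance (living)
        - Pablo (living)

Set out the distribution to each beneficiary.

The entire £7,560,000 passes to the descendants.
That amount (£7,560,000) is divided into 3 shares of £2,520,000: Maeve takes £2,520,000; Priya's £2,520,000 share passes to Priya's issue; Una's £2,520,000 share passes to Una's issue.
Priya's share (£2,520,000) is divided into 3 shares of £840,000: Samir and Xiulan each take £840,000; Verity's £840,000 share passes to Verity's issue.
Verity's share (£840,000) is divided into 3 shares of £280,000: Vikram, Hollis, and Uzoma each take £280,000.
Una's share (£2,520,000) is divided into 4 shares of £630,000: Benedek, Sorcha, Vance, and Pablo each take £630,000.

Maeve: £2,520,000; Samir: £840,000; Vikram: £280,000; Hollis: £280,000; Uzoma: £280,000; Xiulan: £840,000; Benedek: £630,000; Sorcha: £630,000; Vance: £630,000; Pablo: £630,000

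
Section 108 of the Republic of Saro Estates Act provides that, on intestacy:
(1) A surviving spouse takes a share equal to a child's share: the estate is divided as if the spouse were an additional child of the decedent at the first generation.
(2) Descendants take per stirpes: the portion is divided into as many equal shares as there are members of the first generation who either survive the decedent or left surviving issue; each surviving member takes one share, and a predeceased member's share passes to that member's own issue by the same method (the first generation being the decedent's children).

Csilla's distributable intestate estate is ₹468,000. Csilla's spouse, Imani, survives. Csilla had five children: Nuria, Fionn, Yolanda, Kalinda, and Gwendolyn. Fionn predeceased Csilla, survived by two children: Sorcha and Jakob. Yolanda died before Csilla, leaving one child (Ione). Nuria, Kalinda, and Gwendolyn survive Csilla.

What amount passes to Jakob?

The spouse counts as an additional share at the children's level, so there are 6 primary shares of ₹78,000. Imani takes one such share (₹78,000).
The children's combined portion (₹390,000) is divided into 5 shares of ₹78,000: Nuria, Kalinda, and Gwendolyn each take ₹78,000; Fionn's ₹78,000 share passes to Fionn's issue; Yolanda's ₹78,000 share passes to Yolanda's issue.
Fionn's share (₹78,000) is divided into 2 shares of ₹39,000: Sorcha and Jakob each take ₹39,000.
Yolanda's share (₹78,000) passes entirely to Ione.

Jakob receives ₹39,000.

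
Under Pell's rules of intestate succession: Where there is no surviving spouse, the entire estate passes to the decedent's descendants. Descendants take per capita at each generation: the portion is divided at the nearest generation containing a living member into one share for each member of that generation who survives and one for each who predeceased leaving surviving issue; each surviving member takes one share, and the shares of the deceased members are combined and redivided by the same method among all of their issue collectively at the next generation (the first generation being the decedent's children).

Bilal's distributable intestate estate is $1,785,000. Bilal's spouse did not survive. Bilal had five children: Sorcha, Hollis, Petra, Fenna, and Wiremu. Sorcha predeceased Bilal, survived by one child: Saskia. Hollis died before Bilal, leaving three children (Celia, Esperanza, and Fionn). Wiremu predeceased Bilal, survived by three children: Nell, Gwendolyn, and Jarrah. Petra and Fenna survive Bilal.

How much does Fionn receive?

The entire $1,785,000 passes to the descendants.
That amount ($1,785,000) is divided at the children's generation into 5 shares of $357,000. Petra and Fenna each take $357,000. The 3 shares of the deceased (Sorcha, Hollis, and Wiremu) are combined into a pool of $1,071,000.
That pool ($1,071,000) is divided at the grandchildren's generation equally among Saskia, Celia, Esperanza, Fionn, Nell, Gwendolyn, and Jarrah: $153,000 each.

Fionn receives $153,000.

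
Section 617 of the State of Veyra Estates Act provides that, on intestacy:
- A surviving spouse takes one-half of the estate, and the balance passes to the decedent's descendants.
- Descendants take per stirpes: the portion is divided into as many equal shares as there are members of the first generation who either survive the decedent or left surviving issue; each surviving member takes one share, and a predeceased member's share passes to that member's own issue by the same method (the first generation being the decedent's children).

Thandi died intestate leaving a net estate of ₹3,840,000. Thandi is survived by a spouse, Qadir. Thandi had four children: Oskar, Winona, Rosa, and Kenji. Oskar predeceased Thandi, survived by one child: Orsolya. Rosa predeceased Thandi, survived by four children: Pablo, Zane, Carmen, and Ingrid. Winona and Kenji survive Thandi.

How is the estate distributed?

Qadir takes one-half of ₹3,840,000 = ₹1,920,000. The remaining ₹1,920,000 passes to the descendants.
The descendants' portion (₹1,920,000) is divided into 4 shares of ₹480,000: Winona and Kenji each take ₹480,000; Oskar's ₹480,000 share passes to Oskar's issue; Rosa's ₹480,000 share passes to Rosa's issue.
Oskar's share (₹480,000) passes entirely to Orsolya.
Rosa's share (₹480,000) is divided into 4 shares of ₹120,000: Pablo, Zane, Carmen, and Ingrid each take ₹120,000.

Qadir: ₹1,920,000; Orsolya: ₹480,000; Winona: ₹480,000; Pablo: ₹120,000; Zane: ₹120,000; Carmen: ₹120,000; Ingrid: ₹120,000; Kenji: ₹480,000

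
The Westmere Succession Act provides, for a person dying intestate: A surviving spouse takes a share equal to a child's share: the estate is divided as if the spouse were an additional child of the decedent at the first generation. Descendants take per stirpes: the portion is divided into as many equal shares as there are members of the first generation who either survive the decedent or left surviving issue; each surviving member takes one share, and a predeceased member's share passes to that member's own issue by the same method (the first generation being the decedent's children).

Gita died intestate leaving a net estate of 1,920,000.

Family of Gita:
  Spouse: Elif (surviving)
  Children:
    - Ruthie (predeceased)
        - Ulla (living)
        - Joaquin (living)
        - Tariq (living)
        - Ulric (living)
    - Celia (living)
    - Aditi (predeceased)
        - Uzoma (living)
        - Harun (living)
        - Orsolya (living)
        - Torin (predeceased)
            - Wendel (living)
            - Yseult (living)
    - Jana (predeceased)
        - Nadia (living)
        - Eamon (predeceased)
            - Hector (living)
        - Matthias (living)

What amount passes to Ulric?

Ulric receives 96,000.

The spouse counts as an additional share at the children's level, so there are 5 primary shares of 384,000. Elif takes one such share (384,000).
The children's combined portion (1,536,000) is divided into 4 shares of 384,000: Celia takes 384,000; Ruthie's 384,000 share passes to Ruthie's issue; Aditi's 384,000 share passes to Aditi's issue; Jana's 384,000 share passes to Jana's issue.
Ruthie's share (384,000) is divided into 4 shares of 96,000: Ulla, Joaquin, Tariq, and Ulric each take 96,000.
Aditi's share (384,000) is divided into 4 shares of 96,000: Uzoma, Harun, and Orsolya each take 96,000; Torin's 96,000 share passes to Torin's issue.
Torin's share (96,000) is divided into 2 shares of 48,000: Wendel and Yseult each take 48,000.
Jana's share (384,000) is divided into 3 shares of 128,000: Nadia and Matthias each take 128,000; Eamon's 128,000 share passes to Eamon's issue.
Eamon's share (128,000) passes entirely to Hector.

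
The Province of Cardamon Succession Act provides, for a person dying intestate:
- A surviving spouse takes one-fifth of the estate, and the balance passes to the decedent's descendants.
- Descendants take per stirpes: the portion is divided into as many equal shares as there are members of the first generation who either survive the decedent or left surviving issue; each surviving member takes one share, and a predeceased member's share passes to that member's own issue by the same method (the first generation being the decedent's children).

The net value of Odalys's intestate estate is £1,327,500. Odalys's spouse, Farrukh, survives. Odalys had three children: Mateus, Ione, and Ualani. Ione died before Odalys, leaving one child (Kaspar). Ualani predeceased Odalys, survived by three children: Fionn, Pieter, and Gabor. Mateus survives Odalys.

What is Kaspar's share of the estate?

Kaspar receives £354,000.

Farrukh takes one-fifth of £1,327,500 = £265,500. The remaining £1,062,000 passes to the descendants.
The descendants' portion (£1,062,000) is divided into 3 shares of £354,000: Mateus takes £354,000; Ione's £354,000 share passes to Ione's issue; Ualani's £354,000 share passes to Ualani's issue.
Ione's share (£354,000) passes entirely to Kaspar.
Ualani's share (£354,000) is divided into 3 shares of £118,000: Fionn, Pieter, and Gabor each take £118,000.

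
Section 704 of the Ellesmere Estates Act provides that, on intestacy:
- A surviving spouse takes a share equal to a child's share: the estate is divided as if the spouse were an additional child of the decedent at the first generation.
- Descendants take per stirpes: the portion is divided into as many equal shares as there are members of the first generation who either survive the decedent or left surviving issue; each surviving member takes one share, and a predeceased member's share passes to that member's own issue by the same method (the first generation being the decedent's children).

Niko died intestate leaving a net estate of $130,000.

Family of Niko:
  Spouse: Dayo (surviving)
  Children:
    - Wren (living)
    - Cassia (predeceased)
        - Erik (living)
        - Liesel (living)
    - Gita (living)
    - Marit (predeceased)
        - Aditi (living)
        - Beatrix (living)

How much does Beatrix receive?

Beatrix receives $13,000.

The spouse counts as an additional share at the children's level, so there are 5 primary shares of $26,000. Dayo takes one such share ($26,000).
The children's combined portion ($104,000) is divided into 4 shares of $26,000: Wren and Gita each take $26,000; Cassia's $26,000 share passes to Cassia's issue; Marit's $26,000 share passes to Marit's issue.
Cassia's share ($26,000) is divided into 2 shares of $13,000: Erik and Liesel each take $13,000.
Marit's share ($26,000) is divided into 2 shares of $13,000: Aditi and Beatrix each take $13,000.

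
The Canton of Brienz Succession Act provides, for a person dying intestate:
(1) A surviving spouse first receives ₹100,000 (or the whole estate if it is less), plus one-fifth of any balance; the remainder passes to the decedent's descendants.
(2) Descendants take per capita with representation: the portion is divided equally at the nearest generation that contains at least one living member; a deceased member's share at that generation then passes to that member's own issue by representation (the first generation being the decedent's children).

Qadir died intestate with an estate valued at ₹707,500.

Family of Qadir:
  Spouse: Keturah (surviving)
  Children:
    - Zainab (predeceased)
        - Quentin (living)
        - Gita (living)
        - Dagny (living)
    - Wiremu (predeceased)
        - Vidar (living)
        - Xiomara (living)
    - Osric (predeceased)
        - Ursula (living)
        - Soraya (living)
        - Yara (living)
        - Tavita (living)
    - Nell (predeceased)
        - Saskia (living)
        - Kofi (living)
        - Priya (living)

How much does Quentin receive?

Quentin receives ₹40,500.

Keturah first takes ₹100,000, leaving a balance of ₹607,500. Keturah then takes one-fifth of the balance (₹121,500), for a total of ₹221,500. The remaining ₹486,000 passes to the descendants.
No child survives, so the initial division is made at the grandchildren's generation.
The descendants' portion (₹486,000) is divided into 12 shares of ₹40,500: Quentin, Gita, Dagny, Vidar, Xiomara, Ursula, Soraya, Yara, Tavita, Saskia, Kofi, and Priya each take ₹40,500.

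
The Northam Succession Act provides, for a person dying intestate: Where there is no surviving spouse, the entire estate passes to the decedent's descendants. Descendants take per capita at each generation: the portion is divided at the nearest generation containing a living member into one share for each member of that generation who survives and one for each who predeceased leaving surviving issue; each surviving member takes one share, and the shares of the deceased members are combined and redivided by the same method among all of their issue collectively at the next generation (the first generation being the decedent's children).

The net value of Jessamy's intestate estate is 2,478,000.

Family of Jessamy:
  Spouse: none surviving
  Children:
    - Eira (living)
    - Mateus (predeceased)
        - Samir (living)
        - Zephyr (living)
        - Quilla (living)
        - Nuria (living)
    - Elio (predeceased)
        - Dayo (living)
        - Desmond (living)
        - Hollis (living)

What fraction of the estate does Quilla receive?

The entire 2,478,000 passes to the descendants.
That amount (2,478,000) is divided at the children's generation into 3 shares of 826,000. Eira takes 826,000. The 2 shares of the deceased (Mateus and Elio) are combined into a pool of 1,652,000.
That pool (1,652,000) is divided at the grandchildren's generation equally among Samir, Zephyr, Quilla, Nuria, Dayo, Desmond, and Hollis: 236,000 each.

Quilla receives 2/21 of the estate.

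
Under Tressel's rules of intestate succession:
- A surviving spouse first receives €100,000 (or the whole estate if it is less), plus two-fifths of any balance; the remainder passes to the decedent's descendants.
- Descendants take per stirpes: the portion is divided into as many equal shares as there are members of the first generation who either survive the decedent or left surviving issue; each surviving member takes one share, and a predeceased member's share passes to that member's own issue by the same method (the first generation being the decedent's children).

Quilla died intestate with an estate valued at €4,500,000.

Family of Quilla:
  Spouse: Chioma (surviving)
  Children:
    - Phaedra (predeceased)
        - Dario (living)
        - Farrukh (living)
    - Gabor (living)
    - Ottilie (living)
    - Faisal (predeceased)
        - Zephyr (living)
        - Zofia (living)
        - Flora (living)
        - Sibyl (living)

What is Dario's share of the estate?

Dario receives €330,000.

Chioma first takes €100,000, leaving a balance of €4,400,000. Chioma then takes two-fifths of the balance (€1,760,000), for a total of €1,860,000. The remaining €2,640,000 passes to the descendants.
The descendants' portion (€2,640,000) is divided into 4 shares of €660,000: Gabor and Ottilie each take €660,000; Phaedra's €660,000 share passes to Phaedra's issue; Faisal's €660,000 share passes to Faisal's issue.
Phaedra's share (€660,000) is divided into 2 shares of €330,000: Dario and Farrukh each take €330,000.
Faisal's share (€660,000) is divided into 4 shares of €165,000: Zephyr, Zofia, Flora, and Sibyl each take €165,000.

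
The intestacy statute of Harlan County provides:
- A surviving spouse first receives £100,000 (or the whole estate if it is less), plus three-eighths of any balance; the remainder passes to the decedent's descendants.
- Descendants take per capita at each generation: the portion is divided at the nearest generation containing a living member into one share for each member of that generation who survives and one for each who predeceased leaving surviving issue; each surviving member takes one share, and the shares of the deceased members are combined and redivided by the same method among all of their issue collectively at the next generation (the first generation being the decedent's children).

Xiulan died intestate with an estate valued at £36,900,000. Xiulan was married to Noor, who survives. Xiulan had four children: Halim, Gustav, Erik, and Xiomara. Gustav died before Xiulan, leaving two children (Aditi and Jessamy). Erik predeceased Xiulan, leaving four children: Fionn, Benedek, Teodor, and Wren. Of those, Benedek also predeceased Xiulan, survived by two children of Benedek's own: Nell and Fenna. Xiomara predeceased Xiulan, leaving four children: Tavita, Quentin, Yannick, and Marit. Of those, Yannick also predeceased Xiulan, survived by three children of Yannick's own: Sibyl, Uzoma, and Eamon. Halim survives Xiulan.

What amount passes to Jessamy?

Noor first takes £100,000, leaving a balance of £36,800,000. Noor then takes three-eighths of the balance (£13,800,000), for a total of £13,900,000. The remaining £23,000,000 passes to the descendants.
The descendants' portion (£23,000,000) is divided at the children's generation into 4 shares of £5,750,000. Halim takes £5,750,000. The 3 shares of the deceased (Gustav, Erik, and Xiomara) are combined into a pool of £17,250,000.
That pool (£17,250,000) is divided at the grandchildren's generation into 10 shares of £1,725,000. Aditi, Jessamy, Fionn, Teodor, Wren, Tavita, Quentin, and Marit each take £1,725,000. The 2 shares of the deceased (Benedek and Yannick) are combined into a pool of £3,450,000.
That pool (£3,450,000) is divided at the great-grandchildren's generation equally among Nell, Fenna, Sibyl, Uzoma, and Eamon: £690,000 each.

Jessamy receives £1,725,000.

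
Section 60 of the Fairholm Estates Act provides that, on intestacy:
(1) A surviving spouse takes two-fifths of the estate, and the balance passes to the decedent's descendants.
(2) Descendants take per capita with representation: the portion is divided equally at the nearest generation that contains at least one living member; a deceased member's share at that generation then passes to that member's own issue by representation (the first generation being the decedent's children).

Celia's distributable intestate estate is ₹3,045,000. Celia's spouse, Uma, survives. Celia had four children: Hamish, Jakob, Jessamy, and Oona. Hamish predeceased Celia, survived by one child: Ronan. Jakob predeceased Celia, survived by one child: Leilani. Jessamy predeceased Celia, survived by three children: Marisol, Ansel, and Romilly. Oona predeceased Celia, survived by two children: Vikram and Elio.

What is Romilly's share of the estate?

Uma takes two-fifths of ₹3,045,000 = ₹1,218,000. The remaining ₹1,827,000 passes to the descendants.
No child survives, so the initial division is made at the grandchildren's generation.
The descendants' portion (₹1,827,000) is divided into 7 shares of ₹261,000: Ronan, Leilani, Marisol, Ansel, Romilly, Vikram, and Elio each take ₹261,000.

Romilly receives ₹261,000.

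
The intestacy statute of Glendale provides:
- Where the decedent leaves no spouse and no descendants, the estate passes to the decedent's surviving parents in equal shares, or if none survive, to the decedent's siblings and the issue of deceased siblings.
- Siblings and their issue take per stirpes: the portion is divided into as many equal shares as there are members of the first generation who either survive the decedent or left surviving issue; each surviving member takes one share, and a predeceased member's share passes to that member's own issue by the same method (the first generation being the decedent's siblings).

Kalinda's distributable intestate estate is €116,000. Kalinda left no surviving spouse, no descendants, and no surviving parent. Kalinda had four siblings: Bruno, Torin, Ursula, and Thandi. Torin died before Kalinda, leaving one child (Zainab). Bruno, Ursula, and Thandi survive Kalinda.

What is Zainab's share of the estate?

The entire €116,000 passes to the siblings and their issue.
That amount (€116,000) is divided into 4 shares of €29,000: Bruno, Ursula, and Thandi each take €29,000; Torin's €29,000 share passes to Torin's issue.
Torin's share (€29,000) passes entirely to Zainab.

Zainab receives €29,000.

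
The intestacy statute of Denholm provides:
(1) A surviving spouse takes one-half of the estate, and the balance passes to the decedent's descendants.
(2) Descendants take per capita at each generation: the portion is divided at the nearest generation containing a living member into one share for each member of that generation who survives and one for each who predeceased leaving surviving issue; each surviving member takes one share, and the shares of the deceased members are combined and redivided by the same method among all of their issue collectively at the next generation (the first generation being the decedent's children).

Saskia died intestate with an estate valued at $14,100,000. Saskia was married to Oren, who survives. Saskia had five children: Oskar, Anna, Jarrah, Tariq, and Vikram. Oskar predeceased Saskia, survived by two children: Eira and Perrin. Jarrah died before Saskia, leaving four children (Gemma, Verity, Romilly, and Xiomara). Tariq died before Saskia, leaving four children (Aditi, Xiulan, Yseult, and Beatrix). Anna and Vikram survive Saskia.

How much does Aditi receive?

Oren takes one-half of $14,100,000 = $7,050,000. The remaining $7,050,000 passes to the descendants.
The descendants' portion ($7,050,000) is divided at the children's generation into 5 shares of $1,410,000. Anna and Vikram each take $1,410,000. The 3 shares of the deceased (Oskar, Jarrah, and Tariq) are combined into a pool of $4,230,000.
That pool ($4,230,000) is divided at the grandchildren's generation equally among Eira, Perrin, Gemma, Verity, Romilly, Xiomara, Aditi, Xiulan, Yseult, and Beatrix: $423,000 each.

Aditi receives $423,000.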